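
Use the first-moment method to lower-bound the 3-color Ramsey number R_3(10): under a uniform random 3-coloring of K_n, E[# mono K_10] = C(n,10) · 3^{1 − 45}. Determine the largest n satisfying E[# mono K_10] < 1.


We need C(n, 10) · 3^{1 − 45} < 1, i.e. C(n, 10) < 3^{45 − 1} = 984770902183611232881.
Check values of n near the boundary:
  n = 570: C(570, 10) = 921524823451961408691; 921524823451961408691 < 984770902183611232881? YES
  n = 571: C(571, 10) = 937951290893172842001; 937951290893172842001 < 984770902183611232881? YES
  n = 572: C(572, 10) = 954640815642161682606; 954640815642161682606 < 984770902183611232881? YES
  n = 573: C(573, 10) = 971597135635805762226; 971597135635805762226 < 984770902183611232881? YES
  n = 574: C(574, 10) = 988824035203816502691; 988824035203816502691 < 984770902183611232881? NO
  n = 575: C(575, 10) = 1006325345561406175305; 1006325345561406175305 < 984770902183611232881? NO
The largest n with C(n, 10) < 984770902183611232881 is n = 573 (where E[X] = 35985079097622435638/36472996377170786403 ≈ 0.9866225). Hence R_3(10) > 573, i.e. R_3(10) ≥ 574.

Largest n = 573; hence R_3(10) > 573.


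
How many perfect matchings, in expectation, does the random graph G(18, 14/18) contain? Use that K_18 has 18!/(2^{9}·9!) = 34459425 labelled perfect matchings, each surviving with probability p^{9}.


K_18 has 18!/(2^{9}·9!) = 34459425 labelled perfect matchings.
For each such perfect matching H, let X_H = 1 if all 9 edges of H are present in G. Then P[X_H = 1] = p^{9} = (7/9)^{9} = 40353607/387420489.
Summing the indicators: E[X] = Σ_H E[X_H] = 34459425 · p^{9} = 34459425 · 40353607/387420489 = 17167433257975/4782969.
Numerically: E[X] ≈ 3.59e+06.

E[X] = 34459425 · (7/9)^{9} = 17167433257975/4782969 ≈ 3.59e+06.


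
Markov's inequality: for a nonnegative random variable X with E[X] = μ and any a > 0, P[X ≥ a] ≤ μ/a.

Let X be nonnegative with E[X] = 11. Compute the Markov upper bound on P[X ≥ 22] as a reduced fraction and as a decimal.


μ = E[X] = 11, a = 22.
Markov: P[X ≥ 22] ≤ μ/a = (11)/22 = 1/2.
Numerically: ≈ 0.500000.
(Since a = 22 > μ = 11.000000, the bound 1/2 is < 1 and informative.)

P[X ≥ 22] ≤ 1/2 ≈ 0.500000.


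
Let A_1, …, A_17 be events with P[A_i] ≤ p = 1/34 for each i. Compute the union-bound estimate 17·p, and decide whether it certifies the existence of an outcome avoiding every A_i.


Union bound: P[∪_{i=1}^{17} A_i] ≤ Σ_i P[A_i] ≤ 17·p = 17·(1/34) = 1/2.
Numerically: 1/2 ≈ 0.5000.
Is 1/2 < 1? YES.
Since P[∪ A_i] ≤ 1/2 < 1, the complement has P[∩ A_i^c] ≥ 1 − 1/2 = 1/2 > 0, so some outcome avoids every A_i.

17·p = 1/2 ≈ 0.5000; existence CERTIFIED by the union bound.


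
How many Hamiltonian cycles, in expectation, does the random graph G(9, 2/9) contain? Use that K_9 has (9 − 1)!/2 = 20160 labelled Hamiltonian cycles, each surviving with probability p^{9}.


K_9 has (9 − 1)!/2 = 20160 labelled Hamiltonian cycles.
For each such Hamiltonian cycle H, let X_H = 1 if all 9 edges of H are present in G. Then P[X_H = 1] = p^{9} = (2/9)^{9} = 512/387420489.
Summing the indicators: E[X] = Σ_H E[X_H] = 20160 · p^{9} = 20160 · 512/387420489 = 1146880/43046721.
Numerically: E[X] ≈ 0.0266427.

E[X] = 20160 · (2/9)^{9} = 1146880/43046721 ≈ 0.0266427.


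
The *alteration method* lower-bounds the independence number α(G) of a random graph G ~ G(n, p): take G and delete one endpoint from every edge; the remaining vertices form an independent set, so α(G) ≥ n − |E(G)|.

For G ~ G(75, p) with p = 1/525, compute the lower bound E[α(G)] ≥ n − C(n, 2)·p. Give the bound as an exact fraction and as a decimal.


E[|E(G)|] = C(75, 2)·p = 2775 · (1/525) = 37/7.
E[α(G)] ≥ n − E[|E(G)|] = 75 − 37/7 = 488/7.
Numerically: ≈ 69.71429.
(This is only a lower bound; the true E[α(G)] may be larger.)

E[α(G)] ≥ 488/7 ≈ 69.71429.


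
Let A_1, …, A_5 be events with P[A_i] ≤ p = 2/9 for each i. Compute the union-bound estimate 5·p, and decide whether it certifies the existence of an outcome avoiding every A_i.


Union bound: P[∪_{i=1}^{5} A_i] ≤ Σ_i P[A_i] ≤ 5·p = 5·(2/9) = 10/9.
Numerically: 10/9 ≈ 1.111111.
Is 10/9 < 1? NO.
Since the bound 10/9 is ≥ 1, the union bound is uninformative here; it does NOT by itself certify existence.

5·p = 10/9 ≈ 1.111111; existence NOT certified by the union bound.


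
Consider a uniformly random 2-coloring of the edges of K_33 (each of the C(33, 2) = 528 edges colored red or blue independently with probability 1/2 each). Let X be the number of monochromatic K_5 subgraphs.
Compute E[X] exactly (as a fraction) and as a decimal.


Let X = Σ_S X_S over the C(33, 5) = 237336 subsets S of size 5, where X_S = 1 if the K_5 on S is monochromatic.
For a fixed S, the K_5 on S has C(5, 2) = 10 edges. P[all 10 edges red] = (1/2)^10, and likewise for blue, so P[monochromatic] = 2·(1/2)^10 = 2^{1 − 10} = 1/512.
By linearity: E[X] = C(33, 5) · 2^{1 − 10} = 237336 · 1/512 = 29667/64.
Numerically: E[X] ≈ 463.546875.

E[X] = C(33,5)·2^(1−C(5,2)) = 29667/64 ≈ 463.546875.


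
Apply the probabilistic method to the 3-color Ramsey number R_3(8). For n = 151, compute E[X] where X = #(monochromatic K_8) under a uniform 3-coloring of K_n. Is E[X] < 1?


E[X] = C(151, 8) · 3^{1 − 28} = 5551321138650 · 3^{−27} = 5551321138650/7625597484987.
As a reduced fraction: E[X] = 616813459850/847288609443 ≈ 0.7279851.
Is E[X] < 1? YES.
Since E[X] < 1, there exists a 3-coloring of K_{151} with no monochromatic K_8; hence R_3(8) > 151.

E[X] = 616813459850/847288609443 ≈ 0.7279851; E[X] < 1, so R_3(8) > 151.


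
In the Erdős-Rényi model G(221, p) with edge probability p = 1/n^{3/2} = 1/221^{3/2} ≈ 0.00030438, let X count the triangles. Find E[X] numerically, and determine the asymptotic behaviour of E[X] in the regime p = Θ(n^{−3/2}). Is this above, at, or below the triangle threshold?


Number of potential triangles: C(221, 3) = 1774630.
Each occurs with probability p³ ≈ (0.00030438)³ ≈ 2.8199069e-11.
By linearity: E[X] = C(221, 3)·p³ ≈ 1774630 · 2.8199069e-11 ≈ 0.00005.
Since α = 3/2 > 1, p = c/n^{3/2} = o(1/n) is below the triangle threshold p ~ 1/n. Asymptotically E[X] ~ (c³/6)·n^{3(1−α)} = (1³/6)·n^{-1.5} → 0, so by Markov's inequality G has no triangles w.h.p.

E[X] ≈ 0.00005; in regime p = Θ(1/n^{3/2}) E[X] tends to 0 (below the triangle threshold p ~ 1/n).


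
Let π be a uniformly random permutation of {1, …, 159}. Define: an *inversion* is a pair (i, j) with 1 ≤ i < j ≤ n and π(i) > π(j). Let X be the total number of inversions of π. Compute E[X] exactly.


Write X = Σ X_I over the C(159, 2) = 12561 pairs i < j, with X_I the indicator of one inversion.
There are 12561 indicators.
For each fixed pair i < j, the values π(i) and π(j) are two distinct elements of {1, …, 159} in uniformly random order; by symmetry P[π(i) > π(j)] = 1/2.
By linearity: E[X] = 12561 · (1/2) = C(159, 2) · (1/2) = 12561/2 = 12561/2 ≈ 6280.500.

E[X] = 12561/2 = 6280.500.


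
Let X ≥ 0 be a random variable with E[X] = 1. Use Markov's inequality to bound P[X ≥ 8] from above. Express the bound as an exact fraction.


μ = E[X] = 1, a = 8.
Markov: P[X ≥ 8] ≤ μ/a = (1)/8 = 1/8.
Numerically: ≈ 0.12500.
(Since a = 8 > μ = 1.00000, the bound 1/8 is < 1 and informative.)

P[X ≥ 8] ≤ 1/8 ≈ 0.12500.


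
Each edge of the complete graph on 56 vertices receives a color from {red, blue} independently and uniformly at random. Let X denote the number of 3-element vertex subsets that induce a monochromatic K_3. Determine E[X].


Let X = Σ_S X_S over the C(56, 3) = 27720 subsets S of size 3, where X_S = 1 if the K_3 on S is monochromatic.
For a fixed S, the K_3 on S has C(3, 2) = 3 edges. P[all 3 edges red] = (1/2)^3, and likewise for blue, so P[monochromatic] = 2·(1/2)^3 = 2^{1 − 3} = 1/4.
By linearity: E[X] = C(56, 3) · 2^{1 − 3} = 27720 · 1/4 = 6930.
Numerically: E[X] ≈ 6930.000000.

E[X] = C(56,3)·2^(1−C(3,2)) = 6930 ≈ 6930.000000.


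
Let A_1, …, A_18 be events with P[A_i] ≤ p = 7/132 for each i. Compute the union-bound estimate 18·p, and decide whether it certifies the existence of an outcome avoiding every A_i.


Union bound: P[∪_{i=1}^{18} A_i] ≤ Σ_i P[A_i] ≤ 18·p = 18·(7/132) = 21/22.
Numerically: 21/22 ≈ 0.9545455.
Is 21/22 < 1? YES.
Since P[∪ A_i] ≤ 21/22 < 1, the complement has P[∩ A_i^c] ≥ 1 − 21/22 = 1/22 > 0, so some outcome avoids every A_i.

18·p = 21/22 ≈ 0.9545455; existence CERTIFIED by the union bound.


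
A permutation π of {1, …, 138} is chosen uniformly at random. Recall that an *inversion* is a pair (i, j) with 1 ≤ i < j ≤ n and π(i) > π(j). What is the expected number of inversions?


Write X = Σ X_I over the C(138, 2) = 9453 pairs i < j, with X_I the indicator of one inversion.
There are 9453 indicators.
For each fixed pair i < j, the values π(i) and π(j) are two distinct elements of {1, …, 138} in uniformly random order; by symmetry P[π(i) > π(j)] = 1/2.
By linearity: E[X] = 9453 · (1/2) = C(138, 2) · (1/2) = 9453/2 = 9453/2 ≈ 4726.500.

E[X] = 9453/2 = 4726.500.


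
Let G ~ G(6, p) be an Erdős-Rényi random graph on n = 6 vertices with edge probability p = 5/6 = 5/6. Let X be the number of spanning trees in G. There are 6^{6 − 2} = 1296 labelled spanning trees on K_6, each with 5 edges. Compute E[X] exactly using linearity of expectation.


K_6 has 6^{6 − 2} = 1296 labelled spanning trees.
For each such spanning tree H, let X_H = 1 if all 5 edges of H are present in G. Then P[X_H = 1] = p^{5} = (5/6)^{5} = 3125/7776.
By linearity of expectation: E[X] = Σ_H E[X_H] = 1296 · p^{5} = 1296 · 3125/7776 = 3125/6.
Numerically: E[X] ≈ 520.833.

E[X] = 1296 · (5/6)^{5} = 3125/6 ≈ 520.833.


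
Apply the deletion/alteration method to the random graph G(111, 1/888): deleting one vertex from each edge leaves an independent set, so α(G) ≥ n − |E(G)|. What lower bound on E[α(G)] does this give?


E[|E(G)|] = C(111, 2)·p = 6105 · (1/888) = 55/8.
E[α(G)] ≥ n − E[|E(G)|] = 111 − 55/8 = 833/8.
Numerically: ≈ 104.12500.
(This is only a lower bound; the true E[α(G)] may be larger.)

E[α(G)] ≥ 833/8 ≈ 104.12500.


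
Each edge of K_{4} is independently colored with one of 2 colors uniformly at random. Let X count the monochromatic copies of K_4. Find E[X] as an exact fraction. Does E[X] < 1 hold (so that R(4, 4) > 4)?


E[X] = C(4, 4) · 2^{1 − 6} = 1 · 2^{−5} = 1/32.
As a reduced fraction: E[X] = 1/32 ≈ 0.031.
Is E[X] < 1? YES.
Since E[X] < 1, there exists a 2-coloring of K_{4} with no monochromatic K_4; hence R(4, 4) > 4.

E[X] = 1/32 ≈ 0.031; E[X] < 1, so R(4, 4) > 4.


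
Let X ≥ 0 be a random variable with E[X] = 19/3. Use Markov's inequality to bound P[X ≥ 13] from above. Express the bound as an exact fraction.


μ = E[X] = 19/3, a = 13.
Markov: P[X ≥ 13] ≤ μ/a = (19/3)/13 = 19/39.
Numerically: ≈ 0.4872.
(Since a = 13 > μ = 6.3333, the bound 19/39 is < 1 and informative.)

P[X ≥ 13] ≤ 19/39 ≈ 0.4872.


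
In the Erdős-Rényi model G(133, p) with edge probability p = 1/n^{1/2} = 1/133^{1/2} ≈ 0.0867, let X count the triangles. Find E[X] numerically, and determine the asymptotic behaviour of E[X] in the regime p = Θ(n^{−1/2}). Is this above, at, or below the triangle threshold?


Number of potential triangles: C(133, 3) = 383306.
Each occurs with probability p³ ≈ (0.0867)³ ≈ 6.51962e-04.
By linearity: E[X] = C(133, 3)·p³ ≈ 383306 · 6.51962e-04 ≈ 249.901.
Since α = 1/2 < 1, p = c/n^{1/2} ≫ 1/n is above the triangle threshold p ~ 1/n. Asymptotically E[X] ~ (c³/6)·n^{3(1−α)} = (1³/6)·n^{1.5} → ∞; triangles are abundant w.h.p.

E[X] ≈ 249.901; in regime p = Θ(1/n^{1/2}) E[X] diverges (above the triangle threshold p ~ 1/n).


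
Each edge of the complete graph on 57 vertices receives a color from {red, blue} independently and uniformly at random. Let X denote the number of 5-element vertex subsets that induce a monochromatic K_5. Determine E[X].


Let X = Σ_S X_S over the C(57, 5) = 4187106 subsets S of size 5, where X_S = 1 if the K_5 on S is monochromatic.
For a fixed S, the K_5 on S has C(5, 2) = 10 edges. P[all 10 edges red] = (1/2)^10, and likewise for blue, so P[monochromatic] = 2·(1/2)^10 = 2^{1 − 10} = 1/512.
By linearity: E[X] = C(57, 5) · 2^{1 − 10} = 4187106 · 1/512 = 2093553/256.
Numerically: E[X] ≈ 8177.9414.

E[X] = C(57,5)·2^(1−C(5,2)) = 2093553/256 ≈ 8177.9414.


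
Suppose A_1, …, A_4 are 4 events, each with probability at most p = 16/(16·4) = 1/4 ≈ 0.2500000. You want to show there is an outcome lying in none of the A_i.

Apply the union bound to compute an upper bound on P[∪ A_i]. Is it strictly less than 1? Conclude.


Union bound: P[∪_{i=1}^{4} A_i] ≤ Σ_i P[A_i] ≤ 4·p = 4·(1/4) = 1.
Numerically: 1 ≈ 1.0000000.
Is 1 < 1? NO.
Since the bound 1 is ≥ 1, the union bound is uninformative here; it does NOT by itself certify existence.

4·p = 1 ≈ 1.0000000; existence NOT certified by the union bound.


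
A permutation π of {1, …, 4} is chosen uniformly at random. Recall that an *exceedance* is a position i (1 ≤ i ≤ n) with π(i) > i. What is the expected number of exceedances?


Write X = Σ_{i=1}^{4} X_i, where X_i = 1_{π(i) > i}.
For each fixed i, π(i) is uniform over {1, …, 4} (marginal of a uniform permutation), so P[π(i) > i] = (n − i)/n. Summing: Σ_{i=1}^{4} (n − i)/n = (0 + 1 + … + 3)/4 = 4(4 − 1)/(2·4) = (4 − 1)/2.
Hence E[X] = Σ_{i=1}^{4} (4 − i)/4 = 3/2 ≈ 1.50000.

E[X] = 3/2 = 1.50000.


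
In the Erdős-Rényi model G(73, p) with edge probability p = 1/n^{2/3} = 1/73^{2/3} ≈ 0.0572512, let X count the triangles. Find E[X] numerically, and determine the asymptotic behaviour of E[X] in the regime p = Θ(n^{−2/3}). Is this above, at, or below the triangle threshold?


Number of potential triangles: C(73, 3) = 62196.
Each occurs with probability p³ ≈ (0.0572512)³ ≈ 1.87652468e-04.
By linearity: E[X] = C(73, 3)·p³ ≈ 62196 · 1.87652468e-04 ≈ 11.671233.
Since α = 2/3 < 1, p = c/n^{2/3} ≫ 1/n is above the triangle threshold p ~ 1/n. Asymptotically E[X] ~ (c³/6)·n^{3(1−α)} = (1³/6)·n^{1} → ∞; triangles are abundant w.h.p.

E[X] ≈ 11.671233; in regime p = Θ(1/n^{2/3}) E[X] diverges (above the triangle threshold p ~ 1/n).


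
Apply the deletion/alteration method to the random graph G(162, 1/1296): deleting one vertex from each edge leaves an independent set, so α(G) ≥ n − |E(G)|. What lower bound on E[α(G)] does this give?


E[|E(G)|] = C(162, 2)·p = 13041 · (1/1296) = 161/16.
E[α(G)] ≥ n − E[|E(G)|] = 162 − 161/16 = 2431/16.
Numerically: ≈ 151.938.
(This is only a lower bound; the true E[α(G)] may be larger.)

E[α(G)] ≥ 2431/16 ≈ 151.938.


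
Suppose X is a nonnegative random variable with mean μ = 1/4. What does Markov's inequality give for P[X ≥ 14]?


μ = E[X] = 1/4, a = 14.
Markov: P[X ≥ 14] ≤ μ/a = (1/4)/14 = 1/56.
Numerically: ≈ 0.017857.
(Since a = 14 > μ = 0.250000, the bound 1/56 is < 1 and informative.)

P[X ≥ 14] ≤ 1/56 ≈ 0.017857.


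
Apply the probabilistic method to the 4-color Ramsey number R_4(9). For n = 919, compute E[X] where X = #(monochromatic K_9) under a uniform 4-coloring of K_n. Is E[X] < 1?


E[X] = C(919, 9) · 4^{1 − 36} = 1238828681639563077558 · 4^{−35} = 1238828681639563077558/1180591620717411303424.
As a reduced fraction: E[X] = 619414340819781538779/590295810358705651712 ≈ 1.049.
Is E[X] < 1? NO.
Since E[X] ≥ 1, the first-moment bound is inconclusive at n = 919; it does NOT by itself certify R_4(9) > 919.

E[X] = 619414340819781538779/590295810358705651712 ≈ 1.049; E[X] ≥ 1; first-moment method inconclusive here.


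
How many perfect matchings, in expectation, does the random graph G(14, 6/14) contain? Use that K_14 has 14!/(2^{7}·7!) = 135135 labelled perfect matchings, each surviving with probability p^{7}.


K_14 has 14!/(2^{7}·7!) = 135135 labelled perfect matchings.
For each such perfect matching H, let X_H = 1 if all 7 edges of H are present in G. Then P[X_H = 1] = p^{7} = (3/7)^{7} = 2187/823543.
By linearity: E[X] = Σ_H E[X_H] = 135135 · p^{7} = 135135 · 2187/823543 = 42220035/117649.
Numerically: E[X] ≈ 358.9.

E[X] = 135135 · (3/7)^{7} = 42220035/117649 ≈ 358.9.


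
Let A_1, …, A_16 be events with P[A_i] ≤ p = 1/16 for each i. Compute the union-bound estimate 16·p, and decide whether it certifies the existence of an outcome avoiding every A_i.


Union bound: P[∪_{i=1}^{16} A_i] ≤ Σ_i P[A_i] ≤ 16·p = 16·(1/16) = 1.
Numerically: 1 ≈ 1.0000000.
Is 1 < 1? NO.
Since the bound 1 is ≥ 1, the union bound is uninformative here; it does NOT by itself certify existence.

16·p = 1 ≈ 1.0000000; existence NOT certified by the union bound.


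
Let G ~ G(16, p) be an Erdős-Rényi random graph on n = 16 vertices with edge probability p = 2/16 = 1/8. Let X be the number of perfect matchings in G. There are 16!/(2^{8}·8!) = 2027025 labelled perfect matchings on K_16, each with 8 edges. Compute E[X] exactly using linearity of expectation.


K_16 has 16!/(2^{8}·8!) = 2027025 labelled perfect matchings.
For each such perfect matching H, let X_H = 1 if all 8 edges of H are present in G. Then P[X_H = 1] = p^{8} = (1/8)^{8} = 1/16777216.
By linearity: E[X] = Σ_H E[X_H] = 2027025 · p^{8} = 2027025 · 1/16777216 = 2027025/16777216.
Numerically: E[X] ≈ 0.121.

E[X] = 2027025 · (1/8)^{8} = 2027025/16777216 ≈ 0.121.


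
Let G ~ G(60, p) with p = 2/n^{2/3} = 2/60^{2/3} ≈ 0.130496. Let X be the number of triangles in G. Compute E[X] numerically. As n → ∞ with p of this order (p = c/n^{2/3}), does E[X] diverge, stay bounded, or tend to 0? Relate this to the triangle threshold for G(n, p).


Number of potential triangles: C(60, 3) = 34220.
Each occurs with probability p³ ≈ (0.130496)³ ≈ 2.22222222e-03.
By linearity: E[X] = C(60, 3)·p³ ≈ 34220 · 2.22222222e-03 ≈ 76.044444.
Since α = 2/3 < 1, p = c/n^{2/3} ≫ 1/n is above the triangle threshold p ~ 1/n. Asymptotically E[X] ~ (c³/6)·n^{3(1−α)} = (2³/6)·n^{1} → ∞; triangles are abundant w.h.p.

E[X] ≈ 76.044444; in regime p = Θ(1/n^{2/3}) E[X] diverges (above the triangle threshold p ~ 1/n).


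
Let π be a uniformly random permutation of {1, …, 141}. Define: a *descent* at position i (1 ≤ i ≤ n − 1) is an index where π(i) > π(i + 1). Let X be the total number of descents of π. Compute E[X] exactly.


Write X = Σ X_I over i = 1, …, 140, with X_I the indicator of one descent.
There are 140 indicators.
For each fixed i, the pair (π(i), π(i+1)) is a uniformly random ordered pair of distinct values from {1, …, 141}; by symmetry P[π(i) > π(i+1)] = 1/2.
By linearity: E[X] = 140 · (1/2) = (141 − 1) · (1/2) = 70 ≈ 70.000000.

E[X] = 70 = 70.000000.


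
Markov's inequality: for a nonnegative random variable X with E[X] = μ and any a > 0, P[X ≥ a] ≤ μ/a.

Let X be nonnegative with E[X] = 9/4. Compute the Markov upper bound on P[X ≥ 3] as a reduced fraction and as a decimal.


μ = E[X] = 9/4, a = 3.
Markov: P[X ≥ 3] ≤ μ/a = (9/4)/3 = 3/4.
Numerically: ≈ 0.75000.
(Since a = 3 > μ = 2.25000, the bound 3/4 is < 1 and informative.)

P[X ≥ 3] ≤ 3/4 ≈ 0.75000.


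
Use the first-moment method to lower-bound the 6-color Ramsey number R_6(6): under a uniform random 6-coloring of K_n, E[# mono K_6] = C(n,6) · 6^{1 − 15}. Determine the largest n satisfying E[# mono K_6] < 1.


We need C(n, 6) · 6^{1 − 15} < 1, i.e. C(n, 6) < 6^{15 − 1} = 78364164096.
Check values of n near the boundary:
  n = 193: C(193, 6) = 66364016544; 66364016544 < 78364164096? YES
  n = 194: C(194, 6) = 68482017072; 68482017072 < 78364164096? YES
  n = 195: C(195, 6) = 70656049360; 70656049360 < 78364164096? YES
  n = 196: C(196, 6) = 72887293024; 72887293024 < 78364164096? YES
  n = 197: C(197, 6) = 75176946208; 75176946208 < 78364164096? YES
  n = 198: C(198, 6) = 77526225777; 77526225777 < 78364164096? YES
  n = 199: C(199, 6) = 79936367511; 79936367511 < 78364164096? NO
  n = 200: C(200, 6) = 82408626300; 82408626300 < 78364164096? NO
The largest n with C(n, 6) < 78364164096 is n = 198 (where E[X] = 25842075259/26121388032 ≈ 0.989). Hence R_6(6) > 198, i.e. R_6(6) ≥ 199.

Largest n = 198; hence R_6(6) > 198.


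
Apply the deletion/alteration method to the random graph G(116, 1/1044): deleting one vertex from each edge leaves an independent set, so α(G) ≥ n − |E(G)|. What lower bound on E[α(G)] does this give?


E[|E(G)|] = C(116, 2)·p = 6670 · (1/1044) = 115/18.
E[α(G)] ≥ n − E[|E(G)|] = 116 − 115/18 = 1973/18.
Numerically: ≈ 109.611.
(This is only a lower bound; the true E[α(G)] may be larger.)

E[α(G)] ≥ 1973/18 ≈ 109.611.


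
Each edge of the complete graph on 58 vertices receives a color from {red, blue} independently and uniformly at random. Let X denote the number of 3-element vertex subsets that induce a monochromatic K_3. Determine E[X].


Let X = Σ_S X_S over the C(58, 3) = 30856 subsets S of size 3, where X_S = 1 if the K_3 on S is monochromatic.
For a fixed S, the K_3 on S has C(3, 2) = 3 edges. P[all 3 edges red] = (1/2)^3, and likewise for blue, so P[monochromatic] = 2·(1/2)^3 = 2^{1 − 3} = 1/4.
By linearity of expectation: E[X] = C(58, 3) · 2^{1 − 3} = 30856 · 1/4 = 7714.
Numerically: E[X] ≈ 7714.00000.

E[X] = C(58,3)·2^(1−C(3,2)) = 7714 ≈ 7714.00000.


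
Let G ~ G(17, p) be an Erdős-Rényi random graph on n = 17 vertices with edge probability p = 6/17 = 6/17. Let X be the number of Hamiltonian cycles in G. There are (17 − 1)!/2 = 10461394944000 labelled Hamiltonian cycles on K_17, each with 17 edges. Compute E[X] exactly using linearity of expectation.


K_17 has (17 − 1)!/2 = 10461394944000 labelled Hamiltonian cycles.
For each such Hamiltonian cycle H, let X_H = 1 if all 17 edges of H are present in G. Then P[X_H = 1] = p^{17} = (6/17)^{17} = 16926659444736/827240261886336764177.
By linearity of expectation: E[X] = Σ_H E[X_H] = 10461394944000 · p^{17} = 10461394944000 · 16926659444736/827240261886336764177 = 177076469533971037814784000/827240261886336764177.
Numerically: E[X] ≈ 214057.

E[X] = 10461394944000 · (6/17)^{17} = 177076469533971037814784000/827240261886336764177 ≈ 214057.


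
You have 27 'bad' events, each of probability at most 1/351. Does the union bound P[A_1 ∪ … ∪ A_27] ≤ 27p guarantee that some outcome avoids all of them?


Union bound: P[∪_{i=1}^{27} A_i] ≤ Σ_i P[A_i] ≤ 27·p = 27·(1/351) = 1/13.
Numerically: 1/13 ≈ 0.07692.
Is 1/13 < 1? YES.
Since P[∪ A_i] ≤ 1/13 < 1, the complement has P[∩ A_i^c] ≥ 1 − 1/13 = 12/13 > 0, so some outcome avoids every A_i.

27·p = 1/13 ≈ 0.07692; existence CERTIFIED by the union bound.


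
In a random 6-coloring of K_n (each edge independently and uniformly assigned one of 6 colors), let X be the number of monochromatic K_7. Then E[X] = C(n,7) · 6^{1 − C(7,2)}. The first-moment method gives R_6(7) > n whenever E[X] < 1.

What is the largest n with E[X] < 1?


We need C(n, 7) · 6^{1 − 21} < 1, i.e. C(n, 7) < 6^{21 − 1} = 3656158440062976.
Check values of n near the boundary:
  n = 563: C(563, 7) = 3426622515769596; 3426622515769596 < 3656158440062976? YES
  n = 564: C(564, 7) = 3469685994423792; 3469685994423792 < 3656158440062976? YES
  n = 565: C(565, 7) = 3513212521235560; 3513212521235560 < 3656158440062976? YES
  n = 566: C(566, 7) = 3557206237959440; 3557206237959440 < 3656158440062976? YES
  n = 567: C(567, 7) = 3601671315933933; 3601671315933933 < 3656158440062976? YES
  n = 568: C(568, 7) = 3646611956239704; 3646611956239704 < 3656158440062976? YES
  n = 569: C(569, 7) = 3692032389858348; 3692032389858348 < 3656158440062976? NO
  n = 570: C(570, 7) = 3737936877831720; 3737936877831720 < 3656158440062976? NO
  n = 571: C(571, 7) = 3784329711421830; 3784329711421830 < 3656158440062976? NO
The largest n with C(n, 7) < 3656158440062976 is n = 568 (where E[X] = 16882462760369/16926659444736 ≈ 0.9973889). Hence R_6(7) > 568, i.e. R_6(7) ≥ 569.

Largest n = 568; hence R_6(7) > 568.


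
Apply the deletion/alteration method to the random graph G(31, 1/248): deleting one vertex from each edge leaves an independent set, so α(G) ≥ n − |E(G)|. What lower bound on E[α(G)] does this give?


E[|E(G)|] = C(31, 2)·p = 465 · (1/248) = 15/8.
E[α(G)] ≥ n − E[|E(G)|] = 31 − 15/8 = 233/8.
Numerically: ≈ 29.125000.
(This is only a lower bound; the true E[α(G)] may be larger.)

E[α(G)] ≥ 233/8 ≈ 29.125000.


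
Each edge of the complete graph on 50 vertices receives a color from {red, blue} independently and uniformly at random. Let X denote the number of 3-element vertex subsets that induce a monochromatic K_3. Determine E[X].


Let X = Σ_S X_S over the C(50, 3) = 19600 subsets S of size 3, where X_S = 1 if the K_3 on S is monochromatic.
For a fixed S, the K_3 on S has C(3, 2) = 3 edges. P[all 3 edges red] = (1/2)^3, and likewise for blue, so P[monochromatic] = 2·(1/2)^3 = 2^{1 − 3} = 1/4.
By linearity: E[X] = C(50, 3) · 2^{1 − 3} = 19600 · 1/4 = 4900.
Numerically: E[X] ≈ 4900.000000.

E[X] = C(50,3)·2^(1−C(3,2)) = 4900 ≈ 4900.000000.


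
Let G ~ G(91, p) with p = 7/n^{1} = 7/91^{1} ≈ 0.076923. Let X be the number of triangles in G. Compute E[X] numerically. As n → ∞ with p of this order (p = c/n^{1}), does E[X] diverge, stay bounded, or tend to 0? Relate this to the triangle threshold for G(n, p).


Number of potential triangles: C(91, 3) = 121485.
Each occurs with probability p³ ≈ (0.076923)³ ≈ 4.5516614e-04.
By linearity: E[X] = C(91, 3)·p³ ≈ 121485 · 4.5516614e-04 ≈ 55.29586.
Here α = 1, so p = 7/n is exactly at the triangle threshold p ~ 1/n. Asymptotically E[X] → c³/6 = 7³/6 = 343/6 ≈ 57.16667, a bounded constant. In this regime the triangle count is asymptotically Poisson(c³/6).

E[X] ≈ 55.29586; in regime p = Θ(1/n^{1}) E[X] stays bounded (at the triangle threshold p ~ 1/n).


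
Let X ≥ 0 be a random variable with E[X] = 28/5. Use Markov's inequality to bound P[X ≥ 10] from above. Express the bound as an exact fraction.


μ = E[X] = 28/5, a = 10.
Markov: P[X ≥ 10] ≤ μ/a = (28/5)/10 = 14/25.
Numerically: ≈ 0.5600.
(Since a = 10 > μ = 5.6000, the bound 14/25 is < 1 and informative.)

P[X ≥ 10] ≤ 14/25 ≈ 0.5600.


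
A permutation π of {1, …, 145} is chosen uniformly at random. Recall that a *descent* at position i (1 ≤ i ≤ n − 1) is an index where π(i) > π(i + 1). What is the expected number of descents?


Write X = Σ X_I over i = 1, …, 144, with X_I the indicator of one descent.
There are 144 indicators.
For each fixed i, the pair (π(i), π(i+1)) is a uniformly random ordered pair of distinct values from {1, …, 145}; by symmetry P[π(i) > π(i+1)] = 1/2.
By linearity: E[X] = 144 · (1/2) = (145 − 1) · (1/2) = 72 ≈ 72.000000.

E[X] = 72 = 72.000000.


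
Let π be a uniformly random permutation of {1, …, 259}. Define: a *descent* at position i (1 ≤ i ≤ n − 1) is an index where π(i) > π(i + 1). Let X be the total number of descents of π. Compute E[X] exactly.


Write X = Σ X_I over i = 1, …, 258, with X_I the indicator of one descent.
There are 258 indicators.
For each fixed i, the pair (π(i), π(i+1)) is a uniformly random ordered pair of distinct values from {1, …, 259}; by symmetry P[π(i) > π(i+1)] = 1/2.
By linearity: E[X] = 258 · (1/2) = (259 − 1) · (1/2) = 129 ≈ 129.0000.

E[X] = 129 = 129.0000.


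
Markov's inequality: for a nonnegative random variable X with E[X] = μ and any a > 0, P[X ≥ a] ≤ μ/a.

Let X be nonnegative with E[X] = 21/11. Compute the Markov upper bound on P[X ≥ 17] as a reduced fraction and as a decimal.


μ = E[X] = 21/11, a = 17.
Markov: P[X ≥ 17] ≤ μ/a = (21/11)/17 = 21/187.
Numerically: ≈ 0.112299.
(Since a = 17 > μ = 1.909091, the bound 21/187 is < 1 and informative.)

P[X ≥ 17] ≤ 21/187 ≈ 0.112299.


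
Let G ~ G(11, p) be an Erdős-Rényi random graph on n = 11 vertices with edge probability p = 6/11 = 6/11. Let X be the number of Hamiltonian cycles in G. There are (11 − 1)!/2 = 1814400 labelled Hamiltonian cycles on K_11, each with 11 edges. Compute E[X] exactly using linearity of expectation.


K_11 has (11 − 1)!/2 = 1814400 labelled Hamiltonian cycles.
For each such Hamiltonian cycle H, let X_H = 1 if all 11 edges of H are present in G. Then P[X_H = 1] = p^{11} = (6/11)^{11} = 362797056/285311670611.
Summing the indicators: E[X] = Σ_H E[X_H] = 1814400 · p^{11} = 1814400 · 362797056/285311670611 = 658258978406400/285311670611.
Numerically: E[X] ≈ 2307.16.

E[X] = 1814400 · (6/11)^{11} = 658258978406400/285311670611 ≈ 2307.16.


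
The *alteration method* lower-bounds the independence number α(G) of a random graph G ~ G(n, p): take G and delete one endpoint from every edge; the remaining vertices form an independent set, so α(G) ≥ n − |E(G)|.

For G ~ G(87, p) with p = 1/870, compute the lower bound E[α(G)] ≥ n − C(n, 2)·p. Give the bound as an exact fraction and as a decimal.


E[|E(G)|] = C(87, 2)·p = 3741 · (1/870) = 43/10.
E[α(G)] ≥ n − E[|E(G)|] = 87 − 43/10 = 827/10.
Numerically: ≈ 82.700.
(This is only a lower bound; the true E[α(G)] may be larger.)

E[α(G)] ≥ 827/10 ≈ 82.700.


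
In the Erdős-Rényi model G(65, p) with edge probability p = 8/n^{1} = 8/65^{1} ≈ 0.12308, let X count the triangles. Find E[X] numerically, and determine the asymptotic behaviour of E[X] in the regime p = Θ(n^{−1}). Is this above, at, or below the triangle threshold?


Number of potential triangles: C(65, 3) = 43680.
Each occurs with probability p³ ≈ (0.12308)³ ≈ 1.8643605e-03.
By linearity: E[X] = C(65, 3)·p³ ≈ 43680 · 1.8643605e-03 ≈ 81.43527.
Here α = 1, so p = 8/n is exactly at the triangle threshold p ~ 1/n. Asymptotically E[X] → c³/6 = 8³/6 = 256/3 ≈ 85.33333, a bounded constant. In this regime the triangle count is asymptotically Poisson(c³/6).

E[X] ≈ 81.43527; in regime p = Θ(1/n^{1}) E[X] stays bounded (at the triangle threshold p ~ 1/n).


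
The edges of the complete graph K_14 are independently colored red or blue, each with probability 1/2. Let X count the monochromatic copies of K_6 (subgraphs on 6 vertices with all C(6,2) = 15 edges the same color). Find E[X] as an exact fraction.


Let X = Σ_S X_S over the C(14, 6) = 3003 subsets S of size 6, where X_S = 1 if the K_6 on S is monochromatic.
For a fixed S, the K_6 on S has C(6, 2) = 15 edges. P[all 15 edges red] = (1/2)^15, and likewise for blue, so P[monochromatic] = 2·(1/2)^15 = 2^{1 − 15} = 1/16384.
By linearity: E[X] = C(14, 6) · 2^{1 − 15} = 3003 · 1/16384 = 3003/16384.
Numerically: E[X] ≈ 0.183.

E[X] = C(14,6)·2^(1−C(6,2)) = 3003/16384 ≈ 0.183.


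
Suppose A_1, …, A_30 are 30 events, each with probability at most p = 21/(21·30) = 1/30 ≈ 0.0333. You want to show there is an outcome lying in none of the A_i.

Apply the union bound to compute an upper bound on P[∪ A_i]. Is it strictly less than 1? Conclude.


Union bound: P[∪_{i=1}^{30} A_i] ≤ Σ_i P[A_i] ≤ 30·p = 30·(1/30) = 1.
Numerically: 1 ≈ 1.0000.
Is 1 < 1? NO.
Since the bound 1 is ≥ 1, the union bound is uninformative here; it does NOT by itself certify existence.

30·p = 1 ≈ 1.0000; existence NOT certified by the union bound.


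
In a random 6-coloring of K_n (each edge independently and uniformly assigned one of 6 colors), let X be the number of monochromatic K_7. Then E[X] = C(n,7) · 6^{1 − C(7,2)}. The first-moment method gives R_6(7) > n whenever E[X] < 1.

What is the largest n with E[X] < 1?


We need C(n, 7) · 6^{1 − 21} < 1, i.e. C(n, 7) < 6^{21 − 1} = 3656158440062976.
Check values of n near the boundary:
  n = 563: C(563, 7) = 3426622515769596; 3426622515769596 < 3656158440062976? YES
  n = 564: C(564, 7) = 3469685994423792; 3469685994423792 < 3656158440062976? YES
  n = 565: C(565, 7) = 3513212521235560; 3513212521235560 < 3656158440062976? YES
  n = 566: C(566, 7) = 3557206237959440; 3557206237959440 < 3656158440062976? YES
  n = 567: C(567, 7) = 3601671315933933; 3601671315933933 < 3656158440062976? YES
  n = 568: C(568, 7) = 3646611956239704; 3646611956239704 < 3656158440062976? YES
  n = 569: C(569, 7) = 3692032389858348; 3692032389858348 < 3656158440062976? NO
The largest n with C(n, 7) < 3656158440062976 is n = 568 (where E[X] = 16882462760369/16926659444736 ≈ 0.9974). Hence R_6(7) > 568, i.e. R_6(7) ≥ 569.

Largest n = 568; hence R_6(7) > 568.


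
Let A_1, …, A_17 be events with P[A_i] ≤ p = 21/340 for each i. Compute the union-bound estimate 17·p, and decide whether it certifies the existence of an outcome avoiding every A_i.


Union bound: P[∪_{i=1}^{17} A_i] ≤ Σ_i P[A_i] ≤ 17·p = 17·(21/340) = 21/20.
Numerically: 21/20 ≈ 1.0500.
Is 21/20 < 1? NO.
Since the bound 21/20 is ≥ 1, the union bound is uninformative here; it does NOT by itself certify existence.

17·p = 21/20 ≈ 1.0500; existence NOT certified by the union bound.


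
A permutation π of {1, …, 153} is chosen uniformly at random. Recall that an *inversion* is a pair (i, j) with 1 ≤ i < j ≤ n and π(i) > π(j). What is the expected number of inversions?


Write X = Σ X_I over the C(153, 2) = 11628 pairs i < j, with X_I the indicator of one inversion.
There are 11628 indicators.
For each fixed pair i < j, the values π(i) and π(j) are two distinct elements of {1, …, 153} in uniformly random order; by symmetry P[π(i) > π(j)] = 1/2.
By linearity: E[X] = 11628 · (1/2) = C(153, 2) · (1/2) = 11628/2 = 5814 ≈ 5814.00000.

E[X] = 5814 = 5814.00000.


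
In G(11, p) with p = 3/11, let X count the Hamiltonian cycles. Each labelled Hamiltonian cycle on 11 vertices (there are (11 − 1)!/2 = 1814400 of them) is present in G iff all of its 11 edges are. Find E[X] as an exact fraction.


K_11 has (11 − 1)!/2 = 1814400 labelled Hamiltonian cycles.
For each such Hamiltonian cycle H, let X_H = 1 if all 11 edges of H are present in G. Then P[X_H = 1] = p^{11} = (3/11)^{11} = 177147/285311670611.
By linearity: E[X] = Σ_H E[X_H] = 1814400 · p^{11} = 1814400 · 177147/285311670611 = 321415516800/285311670611.
Numerically: E[X] ≈ 1.1265.

E[X] = 1814400 · (3/11)^{11} = 321415516800/285311670611 ≈ 1.1265.


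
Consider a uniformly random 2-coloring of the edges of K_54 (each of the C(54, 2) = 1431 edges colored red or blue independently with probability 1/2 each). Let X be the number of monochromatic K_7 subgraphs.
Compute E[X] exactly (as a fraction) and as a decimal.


Let X = Σ_S X_S over the C(54, 7) = 177100560 subsets S of size 7, where X_S = 1 if the K_7 on S is monochromatic.
For a fixed S, the K_7 on S has C(7, 2) = 21 edges. P[all 21 edges red] = (1/2)^21, and likewise for blue, so P[monochromatic] = 2·(1/2)^21 = 2^{1 − 21} = 1/1048576.
By linearity of expectation: E[X] = C(54, 7) · 2^{1 − 21} = 177100560 · 1/1048576 = 11068785/65536.
Numerically: E[X] ≈ 168.8963.

E[X] = C(54,7)·2^(1−C(7,2)) = 11068785/65536 ≈ 168.8963.


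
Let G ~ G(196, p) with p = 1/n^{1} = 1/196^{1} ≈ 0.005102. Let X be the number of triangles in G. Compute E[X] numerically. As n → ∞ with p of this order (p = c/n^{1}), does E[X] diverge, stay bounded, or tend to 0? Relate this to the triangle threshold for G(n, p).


Number of potential triangles: C(196, 3) = 1235780.
Each occurs with probability p³ ≈ (0.005102)³ ≈ 1.3281031e-07.
By linearity: E[X] = C(196, 3)·p³ ≈ 1235780 · 1.3281031e-07 ≈ 0.16412.
Here α = 1, so p = 1/n is exactly at the triangle threshold p ~ 1/n. Asymptotically E[X] → c³/6 = 1³/6 = 1/6 ≈ 0.16667, a bounded constant. In this regime the triangle count is asymptotically Poisson(c³/6).

E[X] ≈ 0.16412; in regime p = Θ(1/n^{1}) E[X] stays bounded (at the triangle threshold p ~ 1/n).


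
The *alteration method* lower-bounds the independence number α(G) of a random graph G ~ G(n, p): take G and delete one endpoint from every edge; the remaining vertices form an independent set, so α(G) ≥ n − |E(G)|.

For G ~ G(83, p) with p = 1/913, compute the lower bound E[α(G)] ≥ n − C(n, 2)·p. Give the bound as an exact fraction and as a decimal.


E[|E(G)|] = C(83, 2)·p = 3403 · (1/913) = 41/11.
E[α(G)] ≥ n − E[|E(G)|] = 83 − 41/11 = 872/11.
Numerically: ≈ 79.2727.
(This is only a lower bound; the true E[α(G)] may be larger.)

E[α(G)] ≥ 872/11 ≈ 79.2727.


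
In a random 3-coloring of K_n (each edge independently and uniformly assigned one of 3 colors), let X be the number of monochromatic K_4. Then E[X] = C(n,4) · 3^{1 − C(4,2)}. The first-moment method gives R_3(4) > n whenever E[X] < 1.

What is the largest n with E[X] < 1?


We need C(n, 4) · 3^{1 − 6} < 1, i.e. C(n, 4) < 3^{6 − 1} = 243.
Check values of n near the boundary:
  n = 9: C(9, 4) = 126; 126 < 243? YES
  n = 10: C(10, 4) = 210; 210 < 243? YES
  n = 11: C(11, 4) = 330; 330 < 243? NO
The largest n with C(n, 4) < 243 is n = 10 (where E[X] = 70/81 ≈ 0.8641975). Hence R_3(4) > 10, i.e. R_3(4) ≥ 11.

Largest n = 10; hence R_3(4) > 10.


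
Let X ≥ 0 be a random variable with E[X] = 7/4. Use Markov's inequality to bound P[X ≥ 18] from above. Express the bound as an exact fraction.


μ = E[X] = 7/4, a = 18.
Markov: P[X ≥ 18] ≤ μ/a = (7/4)/18 = 7/72.
Numerically: ≈ 0.09722.
(Since a = 18 > μ = 1.75000, the bound 7/72 is < 1 and informative.)

P[X ≥ 18] ≤ 7/72 ≈ 0.09722.


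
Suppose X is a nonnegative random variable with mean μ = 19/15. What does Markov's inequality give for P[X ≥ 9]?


μ = E[X] = 19/15, a = 9.
Markov: P[X ≥ 9] ≤ μ/a = (19/15)/9 = 19/135.
Numerically: ≈ 0.14074.
(Since a = 9 > μ = 1.26667, the bound 19/135 is < 1 and informative.)

P[X ≥ 9] ≤ 19/135 ≈ 0.14074.


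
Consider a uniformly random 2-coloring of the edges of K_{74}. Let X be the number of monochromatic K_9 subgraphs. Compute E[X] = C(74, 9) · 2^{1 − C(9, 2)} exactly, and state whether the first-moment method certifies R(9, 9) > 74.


E[X] = C(74, 9) · 2^{1 − 36} = 110524147514 · 2^{−35} = 110524147514/34359738368.
As a reduced fraction: E[X] = 55262073757/17179869184 ≈ 3.21668.
Is E[X] < 1? NO.
Since E[X] ≥ 1, the first-moment bound is inconclusive at n = 74; it does NOT by itself certify R(9, 9) > 74.

E[X] = 55262073757/17179869184 ≈ 3.21668; E[X] ≥ 1; first-moment method inconclusive here.


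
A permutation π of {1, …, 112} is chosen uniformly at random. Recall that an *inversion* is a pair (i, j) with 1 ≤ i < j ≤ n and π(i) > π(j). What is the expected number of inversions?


Write X = Σ X_I over the C(112, 2) = 6216 pairs i < j, with X_I the indicator of one inversion.
There are 6216 indicators.
For each fixed pair i < j, the values π(i) and π(j) are two distinct elements of {1, …, 112} in uniformly random order; by symmetry P[π(i) > π(j)] = 1/2.
By linearity: E[X] = 6216 · (1/2) = C(112, 2) · (1/2) = 6216/2 = 3108 ≈ 3108.000.

E[X] = 3108 = 3108.000.


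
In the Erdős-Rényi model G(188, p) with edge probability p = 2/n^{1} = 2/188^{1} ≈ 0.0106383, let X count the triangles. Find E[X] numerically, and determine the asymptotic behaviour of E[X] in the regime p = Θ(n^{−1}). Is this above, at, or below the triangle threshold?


Number of potential triangles: C(188, 3) = 1089836.
Each occurs with probability p³ ≈ (0.0106383)³ ≈ 1.20397214e-06.
By linearity: E[X] = C(188, 3)·p³ ≈ 1089836 · 1.20397214e-06 ≈ 1.312132.
Here α = 1, so p = 2/n is exactly at the triangle threshold p ~ 1/n. Asymptotically E[X] → c³/6 = 2³/6 = 4/3 ≈ 1.333333, a bounded constant. In this regime the triangle count is asymptotically Poisson(c³/6).

E[X] ≈ 1.312132; in regime p = Θ(1/n^{1}) E[X] stays bounded (at the triangle threshold p ~ 1/n).


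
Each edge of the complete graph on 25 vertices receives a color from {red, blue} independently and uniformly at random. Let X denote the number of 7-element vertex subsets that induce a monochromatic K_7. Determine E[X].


Let X = Σ_S X_S over the C(25, 7) = 480700 subsets S of size 7, where X_S = 1 if the K_7 on S is monochromatic.
For a fixed S, the K_7 on S has C(7, 2) = 21 edges. P[all 21 edges red] = (1/2)^21, and likewise for blue, so P[monochromatic] = 2·(1/2)^21 = 2^{1 − 21} = 1/1048576.
Summing: E[X] = C(25, 7) · 2^{1 − 21} = 480700 · 1/1048576 = 120175/262144.
Numerically: E[X] ≈ 0.45843.

E[X] = C(25,7)·2^(1−C(7,2)) = 120175/262144 ≈ 0.45843.
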